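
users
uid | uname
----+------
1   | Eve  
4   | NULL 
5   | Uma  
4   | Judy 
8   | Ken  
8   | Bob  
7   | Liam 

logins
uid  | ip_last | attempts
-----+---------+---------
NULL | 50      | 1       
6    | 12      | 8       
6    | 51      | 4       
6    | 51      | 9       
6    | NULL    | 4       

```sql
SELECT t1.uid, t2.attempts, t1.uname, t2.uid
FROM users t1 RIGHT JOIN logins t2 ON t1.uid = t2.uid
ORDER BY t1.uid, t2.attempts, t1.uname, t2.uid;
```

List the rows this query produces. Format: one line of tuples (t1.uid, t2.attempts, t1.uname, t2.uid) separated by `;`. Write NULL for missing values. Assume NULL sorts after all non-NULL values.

(NULL, 1, NULL, NULL); (NULL, 4, NULL, 6); (NULL, 4, NULL, 6); (NULL, 8, NULL, 6); (NULL, 9, NULL, 6)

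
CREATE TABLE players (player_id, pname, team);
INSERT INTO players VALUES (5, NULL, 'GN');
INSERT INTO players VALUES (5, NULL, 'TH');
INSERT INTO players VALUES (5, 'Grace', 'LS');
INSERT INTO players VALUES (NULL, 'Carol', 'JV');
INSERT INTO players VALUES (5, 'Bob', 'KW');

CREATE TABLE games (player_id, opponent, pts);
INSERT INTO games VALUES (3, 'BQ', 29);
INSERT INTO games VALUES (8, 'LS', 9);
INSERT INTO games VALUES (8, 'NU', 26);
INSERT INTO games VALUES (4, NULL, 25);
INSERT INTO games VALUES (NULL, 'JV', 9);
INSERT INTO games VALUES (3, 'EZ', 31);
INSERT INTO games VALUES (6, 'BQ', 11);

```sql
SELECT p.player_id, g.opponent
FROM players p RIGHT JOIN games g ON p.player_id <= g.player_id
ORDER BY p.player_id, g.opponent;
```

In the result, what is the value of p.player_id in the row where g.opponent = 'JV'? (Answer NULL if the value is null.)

RIGHT JOIN keeps every row from `games`; unmatched rows get NULL for `players`'s columns.
Matching on p.player_id <= g.player_id. A NULL in a compared column never satisfies the condition.
Matched pairs: 12; unmatched g rows kept: 4.

NULL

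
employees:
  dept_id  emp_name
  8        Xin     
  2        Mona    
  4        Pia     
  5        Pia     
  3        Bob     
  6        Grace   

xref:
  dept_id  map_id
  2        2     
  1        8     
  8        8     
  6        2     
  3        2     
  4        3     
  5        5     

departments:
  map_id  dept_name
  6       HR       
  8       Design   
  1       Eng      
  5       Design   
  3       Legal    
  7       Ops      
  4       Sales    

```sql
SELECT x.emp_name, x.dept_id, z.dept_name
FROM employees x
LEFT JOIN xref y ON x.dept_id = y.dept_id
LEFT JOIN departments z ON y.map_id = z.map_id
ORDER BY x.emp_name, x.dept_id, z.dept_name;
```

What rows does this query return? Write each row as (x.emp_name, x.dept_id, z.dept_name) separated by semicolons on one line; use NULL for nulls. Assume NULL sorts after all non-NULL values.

(Bob, 3, NULL); (Grace, 6, NULL); (Mona, 2, NULL); (Pia, 4, Legal); (Pia, 5, Design); (Xin, 8, Design)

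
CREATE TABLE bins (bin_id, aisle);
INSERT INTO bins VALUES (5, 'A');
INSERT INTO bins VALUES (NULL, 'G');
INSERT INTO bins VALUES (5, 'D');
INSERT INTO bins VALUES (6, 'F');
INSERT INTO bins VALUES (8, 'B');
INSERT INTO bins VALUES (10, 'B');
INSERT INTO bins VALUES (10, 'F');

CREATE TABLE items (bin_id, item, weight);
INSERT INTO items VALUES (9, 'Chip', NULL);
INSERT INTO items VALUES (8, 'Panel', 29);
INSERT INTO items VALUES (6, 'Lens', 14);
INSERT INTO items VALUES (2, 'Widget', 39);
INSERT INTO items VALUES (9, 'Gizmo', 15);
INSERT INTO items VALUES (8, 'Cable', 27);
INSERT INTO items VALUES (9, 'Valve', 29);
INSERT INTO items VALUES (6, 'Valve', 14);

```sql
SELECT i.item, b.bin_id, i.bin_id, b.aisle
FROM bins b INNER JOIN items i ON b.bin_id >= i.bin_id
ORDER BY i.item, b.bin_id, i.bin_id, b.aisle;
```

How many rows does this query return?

INNER JOIN keeps only pairs where the ON condition holds.
Matching on b.bin_id >= i.bin_id. A NULL in a compared column never satisfies the condition.
- bin_id=5: 1 matching i row(s), so 1 row(s) emitted.
- bin_id=NULL: no matching i row, dropped.
- bin_id=5: 1 matching i row(s), so 1 row(s) emitted.
- bin_id=6: 3 matching i row(s), so 3 row(s) emitted.
- bin_id=8: 5 matching i row(s), so 5 row(s) emitted.
- bin_id=10: 8 matching i row(s), so 8 row(s) emitted.
- bin_id=10: 8 matching i row(s), so 8 row(s) emitted.
Total: 26 rows.

26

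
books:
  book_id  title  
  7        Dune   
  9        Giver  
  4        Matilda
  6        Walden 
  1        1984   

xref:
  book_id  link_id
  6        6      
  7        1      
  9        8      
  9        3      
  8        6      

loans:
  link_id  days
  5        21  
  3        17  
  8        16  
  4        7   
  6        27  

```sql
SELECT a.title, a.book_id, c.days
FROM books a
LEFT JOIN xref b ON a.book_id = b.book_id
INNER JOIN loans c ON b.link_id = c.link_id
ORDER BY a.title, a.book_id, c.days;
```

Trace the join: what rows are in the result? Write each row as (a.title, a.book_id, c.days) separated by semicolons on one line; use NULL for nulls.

Evaluate left to right. First `books a LEFT JOIN xref b` on book_id: 6 row(s).
Then INNER JOIN `loans c` on link_id: keep only rows whose b.link_id appears in c.

(Giver, 9, 16); (Giver, 9, 17); (Walden, 6, 27)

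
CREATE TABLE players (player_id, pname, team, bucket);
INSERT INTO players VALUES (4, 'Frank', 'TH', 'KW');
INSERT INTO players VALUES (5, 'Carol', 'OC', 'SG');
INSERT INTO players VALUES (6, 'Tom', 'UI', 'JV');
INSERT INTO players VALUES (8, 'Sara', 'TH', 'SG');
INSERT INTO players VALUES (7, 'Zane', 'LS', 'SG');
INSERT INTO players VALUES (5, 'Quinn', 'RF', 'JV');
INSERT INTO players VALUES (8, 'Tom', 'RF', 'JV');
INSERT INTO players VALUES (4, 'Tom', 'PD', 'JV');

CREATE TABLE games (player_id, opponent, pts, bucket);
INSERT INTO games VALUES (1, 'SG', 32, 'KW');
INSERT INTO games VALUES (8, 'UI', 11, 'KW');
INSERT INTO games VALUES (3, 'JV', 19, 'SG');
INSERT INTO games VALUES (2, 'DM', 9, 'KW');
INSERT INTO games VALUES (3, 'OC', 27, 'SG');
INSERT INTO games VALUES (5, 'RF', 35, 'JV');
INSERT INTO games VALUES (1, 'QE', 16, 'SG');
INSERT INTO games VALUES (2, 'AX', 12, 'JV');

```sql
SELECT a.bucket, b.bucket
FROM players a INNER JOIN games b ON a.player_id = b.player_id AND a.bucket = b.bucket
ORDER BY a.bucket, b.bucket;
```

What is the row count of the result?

INNER JOIN keeps only pairs where the ON condition holds.
Matching on a.player_id = b.player_id AND a.bucket = b.bucket.
- a[0] player_id=4, bucket=KW → no match; dropped.
- a[1] player_id=5, bucket=SG → no match; dropped.
- a[2] player_id=6, bucket=JV → no match; dropped.
- a[3] player_id=8, bucket=SG → no match; dropped.
- a[4] player_id=7, bucket=SG → no match; dropped.
- a[5] player_id=5, bucket=JV → 1 match(es) in b → 1 row(s).
- a[6] player_id=8, bucket=JV → no match; dropped.
- a[7] player_id=4, bucket=JV → no match; dropped.
Total: 1 rows.

1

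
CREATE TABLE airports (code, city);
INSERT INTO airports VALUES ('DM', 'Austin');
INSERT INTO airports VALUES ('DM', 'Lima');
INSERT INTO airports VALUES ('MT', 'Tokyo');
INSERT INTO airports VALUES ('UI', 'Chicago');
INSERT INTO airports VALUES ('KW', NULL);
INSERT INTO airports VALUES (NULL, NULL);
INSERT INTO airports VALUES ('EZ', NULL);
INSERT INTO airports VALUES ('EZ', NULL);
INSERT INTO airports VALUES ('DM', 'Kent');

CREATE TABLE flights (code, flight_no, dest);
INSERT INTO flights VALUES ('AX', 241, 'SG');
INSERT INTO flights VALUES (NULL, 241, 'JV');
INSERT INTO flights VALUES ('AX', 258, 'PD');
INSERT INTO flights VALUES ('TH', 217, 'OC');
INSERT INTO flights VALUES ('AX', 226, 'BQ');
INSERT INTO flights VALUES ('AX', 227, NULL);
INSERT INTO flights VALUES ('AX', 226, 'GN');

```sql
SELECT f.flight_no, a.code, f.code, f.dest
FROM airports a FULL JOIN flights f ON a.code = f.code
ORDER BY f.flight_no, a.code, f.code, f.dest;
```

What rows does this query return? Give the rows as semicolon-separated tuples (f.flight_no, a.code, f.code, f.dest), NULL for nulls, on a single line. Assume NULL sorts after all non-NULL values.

FULL OUTER JOIN keeps every row from both sides; unmatched rows get NULL for the other side's columns.
Matching on a.code = f.code. A NULL in a compared column never satisfies the condition.
Matched pairs: 0; unmatched a rows kept: 9; unmatched f rows kept: 7.

(217, NULL, TH, OC); (226, NULL, AX, BQ); (226, NULL, AX, GN); (227, NULL, AX, NULL); (241, NULL, AX, SG); (241, NULL, NULL, JV); (258, NULL, AX, PD); (NULL, DM, NULL, NULL); (NULL, DM, NULL, NULL); (NULL, DM, NULL, NULL); (NULL, EZ, NULL, NULL); (NULL, EZ, NULL, NULL); (NULL, KW, NULL, NULL); (NULL, MT, NULL, NULL); (NULL, UI, NULL, NULL); (NULL, NULL, NULL, NULL)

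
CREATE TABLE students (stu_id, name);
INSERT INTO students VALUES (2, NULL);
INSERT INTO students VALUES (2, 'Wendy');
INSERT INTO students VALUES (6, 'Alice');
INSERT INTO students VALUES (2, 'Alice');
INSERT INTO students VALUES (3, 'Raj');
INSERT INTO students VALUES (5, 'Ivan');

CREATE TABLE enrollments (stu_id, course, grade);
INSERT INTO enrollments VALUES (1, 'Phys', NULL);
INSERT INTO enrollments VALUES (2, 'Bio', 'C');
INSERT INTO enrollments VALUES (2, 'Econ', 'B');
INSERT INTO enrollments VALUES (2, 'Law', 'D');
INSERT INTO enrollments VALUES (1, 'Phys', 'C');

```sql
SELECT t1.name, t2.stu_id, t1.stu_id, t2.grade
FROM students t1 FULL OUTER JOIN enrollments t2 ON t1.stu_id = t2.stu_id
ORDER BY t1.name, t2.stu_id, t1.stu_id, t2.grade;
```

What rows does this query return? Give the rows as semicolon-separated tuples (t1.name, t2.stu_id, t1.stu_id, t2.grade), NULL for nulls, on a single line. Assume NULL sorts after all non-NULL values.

FULL OUTER JOIN keeps every row from both sides; unmatched rows get NULL for the other side's columns.
Matching on t1.stu_id = t2.stu_id.
Matched pairs: 9; unmatched t1 rows kept: 3; unmatched t2 rows kept: 2.

(Alice, 2, 2, B); (Alice, 2, 2, C); (Alice, 2, 2, D); (Alice, NULL, 6, NULL); (Ivan, NULL, 5, NULL); (Raj, NULL, 3, NULL); (Wendy, 2, 2, B); (Wendy, 2, 2, C); (Wendy, 2, 2, D); (NULL, 1, NULL, C); (NULL, 1, NULL, NULL); (NULL, 2, 2, B); (NULL, 2, 2, C); (NULL, 2, 2, D)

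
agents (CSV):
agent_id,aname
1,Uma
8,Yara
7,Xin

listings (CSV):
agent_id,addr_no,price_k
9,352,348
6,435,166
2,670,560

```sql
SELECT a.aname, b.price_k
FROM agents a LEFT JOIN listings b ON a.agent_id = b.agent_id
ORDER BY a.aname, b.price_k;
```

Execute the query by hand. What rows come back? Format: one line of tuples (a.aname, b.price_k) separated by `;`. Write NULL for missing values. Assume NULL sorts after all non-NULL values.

LEFT JOIN keeps every row from `agents`; unmatched rows get NULL for `listings`'s columns.
Matching on a.agent_id = b.agent_id.
Matched pairs: 0; unmatched a rows kept: 3.

(Uma, NULL); (Xin, NULL); (Yara, NULL)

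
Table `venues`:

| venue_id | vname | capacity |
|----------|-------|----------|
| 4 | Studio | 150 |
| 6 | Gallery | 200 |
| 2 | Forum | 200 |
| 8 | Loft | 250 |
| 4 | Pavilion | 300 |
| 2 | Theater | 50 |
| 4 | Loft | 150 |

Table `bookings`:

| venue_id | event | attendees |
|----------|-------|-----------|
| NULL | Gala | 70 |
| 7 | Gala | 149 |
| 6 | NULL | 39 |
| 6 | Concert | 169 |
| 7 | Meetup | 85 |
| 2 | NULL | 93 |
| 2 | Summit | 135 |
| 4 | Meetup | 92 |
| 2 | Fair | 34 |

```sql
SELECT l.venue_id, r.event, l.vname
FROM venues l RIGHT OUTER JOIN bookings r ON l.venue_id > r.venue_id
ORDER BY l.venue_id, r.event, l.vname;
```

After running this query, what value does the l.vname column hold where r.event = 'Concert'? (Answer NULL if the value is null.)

RIGHT JOIN keeps every row from `bookings`; unmatched rows get NULL for `venues`'s columns.
Matching on l.venue_id > r.venue_id. A NULL in a compared column never satisfies the condition.
Matched pairs: 21; unmatched r rows kept: 1.

Loft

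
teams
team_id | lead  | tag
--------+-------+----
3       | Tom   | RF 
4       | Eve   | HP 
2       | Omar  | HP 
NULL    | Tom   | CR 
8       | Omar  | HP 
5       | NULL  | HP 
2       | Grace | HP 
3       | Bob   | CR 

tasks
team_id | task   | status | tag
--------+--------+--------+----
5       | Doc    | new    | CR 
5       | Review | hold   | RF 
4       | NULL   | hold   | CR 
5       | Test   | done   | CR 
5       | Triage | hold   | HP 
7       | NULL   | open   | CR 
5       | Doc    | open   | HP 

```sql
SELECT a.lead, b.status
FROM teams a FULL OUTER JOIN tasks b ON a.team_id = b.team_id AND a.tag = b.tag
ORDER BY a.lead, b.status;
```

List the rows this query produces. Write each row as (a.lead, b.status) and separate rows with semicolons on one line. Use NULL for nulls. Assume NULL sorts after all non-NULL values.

FULL OUTER JOIN keeps every row from both sides; unmatched rows get NULL for the other side's columns.
Matching on a.team_id = b.team_id AND a.tag = b.tag. A NULL in a compared column never satisfies the condition.
- team_id=3, tag=RF: no b row matches, row kept with b columns NULL.
- team_id=4, tag=HP: no b row matches, row kept with b columns NULL.
- team_id=2, tag=HP: no b row matches, row kept with b columns NULL.
- team_id=NULL, tag=CR: no b row matches, row kept with b columns NULL.
- team_id=8, tag=HP: no b row matches, row kept with b columns NULL.
- team_id=5, tag=HP: 2 matching b row(s), so 2 row(s) emitted.
- team_id=2, tag=HP: no b row matches, row kept with b columns NULL.
- team_id=3, tag=CR: no b row matches, row kept with b columns NULL.
- 5 row(s) from b found no a partner → padded with NULL.

(Bob, NULL); (Eve, NULL); (Grace, NULL); (Omar, NULL); (Omar, NULL); (Tom, NULL); (Tom, NULL); (NULL, done); (NULL, hold); (NULL, hold); (NULL, hold); (NULL, new); (NULL, open); (NULL, open)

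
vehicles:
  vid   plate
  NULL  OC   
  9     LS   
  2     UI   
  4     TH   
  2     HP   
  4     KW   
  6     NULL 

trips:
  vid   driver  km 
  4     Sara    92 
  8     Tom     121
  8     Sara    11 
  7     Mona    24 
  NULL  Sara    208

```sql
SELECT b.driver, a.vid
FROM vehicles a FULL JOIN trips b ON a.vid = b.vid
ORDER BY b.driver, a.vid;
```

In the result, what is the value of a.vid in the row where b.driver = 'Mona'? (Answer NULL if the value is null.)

NULL

FULL OUTER JOIN keeps every row from both sides; unmatched rows get NULL for the other side's columns.
Matching on a.vid = b.vid. A NULL in a compared column never satisfies the condition.
- vid=NULL: no b row matches, row kept with b columns NULL.
- vid=9: no b row matches, row kept with b columns NULL.
- vid=2: no b row matches, row kept with b columns NULL.
- vid=4: 1 matching b row(s), so 1 row(s) emitted.
- vid=2: no b row matches, row kept with b columns NULL.
- vid=4: 1 matching b row(s), so 1 row(s) emitted.
- vid=6: no b row matches, row kept with b columns NULL.
- plus 4 unmatched b row(s), each kept with NULL a columns.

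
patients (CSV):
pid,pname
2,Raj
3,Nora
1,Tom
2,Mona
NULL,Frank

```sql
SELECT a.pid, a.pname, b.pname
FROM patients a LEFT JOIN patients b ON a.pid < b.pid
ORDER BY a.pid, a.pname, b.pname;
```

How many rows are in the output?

7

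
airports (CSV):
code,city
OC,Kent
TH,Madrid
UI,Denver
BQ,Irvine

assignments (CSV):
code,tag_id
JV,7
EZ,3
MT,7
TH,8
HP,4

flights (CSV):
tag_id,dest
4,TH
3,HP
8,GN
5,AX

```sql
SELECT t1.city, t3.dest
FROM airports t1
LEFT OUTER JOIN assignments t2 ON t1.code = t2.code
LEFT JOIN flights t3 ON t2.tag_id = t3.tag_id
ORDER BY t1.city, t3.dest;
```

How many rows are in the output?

Step 1 — t1 LEFT JOIN t2 on code → 4 row(s).
Then LEFT JOIN `flights t3` on tag_id: each of those 4 rows is kept; rows whose t2.tag_id has no match in t3 get NULL for t3's columns.
Result: 4 row(s).

4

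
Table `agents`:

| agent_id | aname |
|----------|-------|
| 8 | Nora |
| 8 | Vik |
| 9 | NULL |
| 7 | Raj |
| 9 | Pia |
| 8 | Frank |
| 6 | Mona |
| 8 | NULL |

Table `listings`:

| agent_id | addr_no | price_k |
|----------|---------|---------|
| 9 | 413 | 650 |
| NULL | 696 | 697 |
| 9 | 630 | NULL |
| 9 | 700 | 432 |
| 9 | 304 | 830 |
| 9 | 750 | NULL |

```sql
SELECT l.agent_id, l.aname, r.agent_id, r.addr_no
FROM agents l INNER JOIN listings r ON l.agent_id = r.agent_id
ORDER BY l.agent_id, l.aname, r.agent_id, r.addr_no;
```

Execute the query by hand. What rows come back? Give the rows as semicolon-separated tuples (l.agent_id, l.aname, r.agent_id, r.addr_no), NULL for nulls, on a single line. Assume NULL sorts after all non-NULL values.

INNER JOIN keeps only pairs where the ON condition holds.
Matching on l.agent_id = r.agent_id. A NULL in a compared column never satisfies the condition.
- l (agent_id=8) has no partner → excluded.
- l (agent_id=8) has no partner → excluded.
- l (agent_id=9) pairs with 5 row(s) of r.
- l (agent_id=7) has no partner → excluded.
- l (agent_id=9) pairs with 5 row(s) of r.
- l (agent_id=8) has no partner → excluded.
- l (agent_id=6) has no partner → excluded.
- l (agent_id=8) has no partner → excluded.
After projecting and ordering:
l.agent_id | l.aname | r.agent_id | r.addr_no
9 | Pia | 9 | 304
9 | Pia | 9 | 413
9 | Pia | 9 | 630
9 | Pia | 9 | 700
9 | Pia | 9 | 750
9 | NULL | 9 | 304
9 | NULL | 9 | 413
9 | NULL | 9 | 630
9 | NULL | 9 | 700
9 | NULL | 9 | 750

(9, Pia, 9, 304); (9, Pia, 9, 413); (9, Pia, 9, 630); (9, Pia, 9, 700); (9, Pia, 9, 750); (9, NULL, 9, 304); (9, NULL, 9, 413); (9, NULL, 9, 630); (9, NULL, 9, 700); (9, NULL, 9, 750)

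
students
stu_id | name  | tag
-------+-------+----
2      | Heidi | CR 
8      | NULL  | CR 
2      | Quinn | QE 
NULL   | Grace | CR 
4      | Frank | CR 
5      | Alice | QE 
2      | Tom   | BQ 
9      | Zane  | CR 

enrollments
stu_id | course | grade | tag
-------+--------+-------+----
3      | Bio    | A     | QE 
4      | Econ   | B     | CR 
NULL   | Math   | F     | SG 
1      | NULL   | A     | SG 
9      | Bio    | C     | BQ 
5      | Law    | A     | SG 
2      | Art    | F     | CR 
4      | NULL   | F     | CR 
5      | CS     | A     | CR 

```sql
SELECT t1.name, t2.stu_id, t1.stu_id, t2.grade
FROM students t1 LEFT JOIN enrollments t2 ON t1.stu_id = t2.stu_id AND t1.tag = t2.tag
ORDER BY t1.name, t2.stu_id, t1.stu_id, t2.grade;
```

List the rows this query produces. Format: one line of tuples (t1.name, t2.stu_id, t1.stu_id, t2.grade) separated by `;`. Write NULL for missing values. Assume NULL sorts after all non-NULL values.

(Alice, NULL, 5, NULL); (Frank, 4, 4, B); (Frank, 4, 4, F); (Grace, NULL, NULL, NULL); (Heidi, 2, 2, F); (Quinn, NULL, 2, NULL); (Tom, NULL, 2, NULL); (Zane, NULL, 9, NULL); (NULL, NULL, 8, NULL)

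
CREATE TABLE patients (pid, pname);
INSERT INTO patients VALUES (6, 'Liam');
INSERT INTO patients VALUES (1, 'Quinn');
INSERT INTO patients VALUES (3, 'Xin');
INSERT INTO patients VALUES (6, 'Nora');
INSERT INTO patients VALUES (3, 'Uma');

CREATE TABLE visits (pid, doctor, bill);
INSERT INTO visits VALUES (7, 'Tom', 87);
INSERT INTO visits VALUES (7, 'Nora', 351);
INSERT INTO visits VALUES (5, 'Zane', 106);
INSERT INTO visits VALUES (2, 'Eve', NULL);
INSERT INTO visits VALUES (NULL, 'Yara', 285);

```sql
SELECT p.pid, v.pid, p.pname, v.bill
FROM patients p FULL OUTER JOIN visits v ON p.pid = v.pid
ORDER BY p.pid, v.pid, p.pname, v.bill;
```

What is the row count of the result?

FULL OUTER JOIN keeps every row from both sides; unmatched rows get NULL for the other side's columns.
Matching on p.pid = v.pid. A NULL in a compared column never satisfies the condition.
- p[0] pid=6 → no match; kept with NULLs on the v side.
- p[1] pid=1 → no match; kept with NULLs on the v side.
- p[2] pid=3 → no match; kept with NULLs on the v side.
- p[3] pid=6 → no match; kept with NULLs on the v side.
- p[4] pid=3 → no match; kept with NULLs on the v side.
- plus 5 unmatched v row(s), each kept with NULL p columns.
Total: 0 matched + 10 padded = 10 rows.

10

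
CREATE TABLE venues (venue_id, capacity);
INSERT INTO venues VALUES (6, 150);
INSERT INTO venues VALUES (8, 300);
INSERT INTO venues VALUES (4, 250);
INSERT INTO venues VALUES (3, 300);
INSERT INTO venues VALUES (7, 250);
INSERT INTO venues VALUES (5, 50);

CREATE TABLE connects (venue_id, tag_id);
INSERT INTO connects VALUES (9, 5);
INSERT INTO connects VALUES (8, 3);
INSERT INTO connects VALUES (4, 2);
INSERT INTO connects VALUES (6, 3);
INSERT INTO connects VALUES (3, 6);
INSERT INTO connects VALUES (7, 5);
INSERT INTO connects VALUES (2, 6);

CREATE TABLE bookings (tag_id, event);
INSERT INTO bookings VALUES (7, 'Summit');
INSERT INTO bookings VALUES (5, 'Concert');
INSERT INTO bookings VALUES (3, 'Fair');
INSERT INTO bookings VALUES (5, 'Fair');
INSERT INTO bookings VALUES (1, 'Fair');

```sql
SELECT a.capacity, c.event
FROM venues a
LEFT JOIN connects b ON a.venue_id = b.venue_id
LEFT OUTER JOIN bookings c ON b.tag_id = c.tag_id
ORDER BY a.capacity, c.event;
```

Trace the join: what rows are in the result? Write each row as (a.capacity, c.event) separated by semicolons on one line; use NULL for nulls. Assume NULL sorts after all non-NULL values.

(50, NULL); (150, Fair); (250, Concert); (250, Fair); (250, NULL); (300, Fair); (300, NULL)

Evaluate left to right. First `venues a LEFT JOIN connects b` on venue_id: 6 row(s).
Then LEFT JOIN `bookings c` on tag_id: each of those 6 rows is kept; rows whose b.tag_id has no match in c get NULL for c's columns.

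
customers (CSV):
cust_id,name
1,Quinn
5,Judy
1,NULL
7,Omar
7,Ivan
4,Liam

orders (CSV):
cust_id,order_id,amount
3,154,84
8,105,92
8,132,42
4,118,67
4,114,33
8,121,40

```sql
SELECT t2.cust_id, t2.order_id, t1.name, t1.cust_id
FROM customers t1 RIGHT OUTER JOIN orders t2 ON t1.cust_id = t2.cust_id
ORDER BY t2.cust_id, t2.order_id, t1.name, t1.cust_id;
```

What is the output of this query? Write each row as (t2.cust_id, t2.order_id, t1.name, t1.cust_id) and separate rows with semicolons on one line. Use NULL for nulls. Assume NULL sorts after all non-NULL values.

(3, 154, NULL, NULL); (4, 114, Liam, 4); (4, 118, Liam, 4); (8, 105, NULL, NULL); (8, 121, NULL, NULL); (8, 132, NULL, NULL)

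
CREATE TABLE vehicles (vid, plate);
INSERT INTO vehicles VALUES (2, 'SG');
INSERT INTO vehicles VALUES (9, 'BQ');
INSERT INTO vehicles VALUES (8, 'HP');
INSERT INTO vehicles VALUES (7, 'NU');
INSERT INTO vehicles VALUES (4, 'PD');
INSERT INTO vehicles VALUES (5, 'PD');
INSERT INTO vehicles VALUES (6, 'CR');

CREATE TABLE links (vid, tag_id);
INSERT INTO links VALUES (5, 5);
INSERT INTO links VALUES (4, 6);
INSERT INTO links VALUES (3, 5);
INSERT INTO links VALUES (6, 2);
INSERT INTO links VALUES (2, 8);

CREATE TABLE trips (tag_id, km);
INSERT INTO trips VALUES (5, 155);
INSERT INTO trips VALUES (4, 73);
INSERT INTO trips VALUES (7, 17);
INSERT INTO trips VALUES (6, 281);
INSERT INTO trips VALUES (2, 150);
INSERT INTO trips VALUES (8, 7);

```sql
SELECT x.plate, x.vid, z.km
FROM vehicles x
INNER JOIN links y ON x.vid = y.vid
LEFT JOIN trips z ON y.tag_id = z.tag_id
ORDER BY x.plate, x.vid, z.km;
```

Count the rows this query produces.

Evaluate left to right. First `vehicles x INNER JOIN links y` on vid: 4 row(s).
Then LEFT JOIN `trips z` on tag_id: each of those 4 rows is kept; rows whose y.tag_id has no match in z get NULL for z's columns.
Result: 4 row(s).

4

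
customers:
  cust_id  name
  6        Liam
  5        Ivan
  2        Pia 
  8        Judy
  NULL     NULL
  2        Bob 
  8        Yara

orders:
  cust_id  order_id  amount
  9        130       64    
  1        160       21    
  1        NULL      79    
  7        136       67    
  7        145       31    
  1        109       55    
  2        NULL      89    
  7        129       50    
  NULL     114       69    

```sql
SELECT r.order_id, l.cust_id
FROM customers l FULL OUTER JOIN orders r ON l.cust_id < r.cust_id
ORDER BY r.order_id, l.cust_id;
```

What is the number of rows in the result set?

FULL OUTER JOIN keeps every row from both sides; unmatched rows get NULL for the other side's columns.
Matching on l.cust_id < r.cust_id. A NULL in a compared column never satisfies the condition.
- l row (cust_id=6): matches 4 r row(s) → 4 output row(s).
- l row (cust_id=5): matches 4 r row(s) → 4 output row(s).
- l row (cust_id=2): matches 4 r row(s) → 4 output row(s).
- l row (cust_id=8): matches 1 r row(s) → 1 output row(s).
- l row (cust_id=NULL): no match → kept, r columns NULL.
- l row (cust_id=2): matches 4 r row(s) → 4 output row(s).
- l row (cust_id=8): matches 1 r row(s) → 1 output row(s).
- 5 row(s) from r found no l partner → padded with NULL.
Total: 18 matched + 6 padded = 24 rows.

24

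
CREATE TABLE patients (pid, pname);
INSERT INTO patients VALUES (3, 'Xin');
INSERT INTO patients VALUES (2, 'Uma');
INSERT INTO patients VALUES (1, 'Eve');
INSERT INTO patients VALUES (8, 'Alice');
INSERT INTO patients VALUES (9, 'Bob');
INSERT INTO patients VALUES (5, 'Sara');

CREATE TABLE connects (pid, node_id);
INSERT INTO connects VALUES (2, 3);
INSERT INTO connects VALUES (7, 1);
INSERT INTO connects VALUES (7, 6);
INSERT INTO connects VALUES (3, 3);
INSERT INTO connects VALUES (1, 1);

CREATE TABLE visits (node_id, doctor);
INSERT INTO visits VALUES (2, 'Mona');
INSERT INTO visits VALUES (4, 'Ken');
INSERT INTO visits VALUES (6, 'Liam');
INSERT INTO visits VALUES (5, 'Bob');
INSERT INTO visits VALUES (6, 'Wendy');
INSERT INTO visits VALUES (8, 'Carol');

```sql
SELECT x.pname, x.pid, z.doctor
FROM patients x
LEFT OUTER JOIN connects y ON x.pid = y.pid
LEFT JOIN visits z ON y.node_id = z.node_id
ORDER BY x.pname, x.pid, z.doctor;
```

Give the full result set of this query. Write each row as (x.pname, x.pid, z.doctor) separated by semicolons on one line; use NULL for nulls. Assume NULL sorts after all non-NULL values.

(Alice, 8, NULL); (Bob, 9, NULL); (Eve, 1, NULL); (Sara, 5, NULL); (Uma, 2, NULL); (Xin, 3, NULL)

Evaluate left to right. First `patients x LEFT JOIN connects y` on pid: 6 row(s).
Then LEFT JOIN `visits z` on node_id: each of those 6 rows is kept; rows whose y.node_id has no match in z get NULL for z's columns.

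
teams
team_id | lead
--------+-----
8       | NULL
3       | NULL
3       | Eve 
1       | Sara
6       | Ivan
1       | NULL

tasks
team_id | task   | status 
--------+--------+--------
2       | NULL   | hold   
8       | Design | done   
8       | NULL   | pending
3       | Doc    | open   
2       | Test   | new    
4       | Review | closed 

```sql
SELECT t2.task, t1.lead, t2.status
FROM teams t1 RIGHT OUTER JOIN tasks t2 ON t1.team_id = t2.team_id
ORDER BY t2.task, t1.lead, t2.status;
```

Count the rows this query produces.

7

RIGHT JOIN keeps every row from `tasks`; unmatched rows get NULL for `teams`'s columns.
Matching on t1.team_id = t2.team_id.
Matched pairs: 4; unmatched t2 rows kept: 3.
Total: 4 matched + 3 padded = 7 rows.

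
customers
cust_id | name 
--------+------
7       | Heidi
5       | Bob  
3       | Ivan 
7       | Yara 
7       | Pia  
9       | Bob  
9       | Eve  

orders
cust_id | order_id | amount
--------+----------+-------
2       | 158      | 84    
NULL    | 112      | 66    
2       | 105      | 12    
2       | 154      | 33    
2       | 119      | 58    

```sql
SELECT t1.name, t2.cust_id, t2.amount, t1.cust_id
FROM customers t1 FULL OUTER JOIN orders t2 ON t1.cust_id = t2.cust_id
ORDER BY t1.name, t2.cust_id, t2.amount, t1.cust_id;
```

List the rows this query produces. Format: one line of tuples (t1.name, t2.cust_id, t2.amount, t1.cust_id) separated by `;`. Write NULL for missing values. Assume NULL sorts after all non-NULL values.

FULL OUTER JOIN keeps every row from both sides; unmatched rows get NULL for the other side's columns.
Matching on t1.cust_id = t2.cust_id. A NULL in a compared column never satisfies the condition.
- t1 row (cust_id=7): no match → kept, t2 columns NULL.
- t1 row (cust_id=5): no match → kept, t2 columns NULL.
- t1 row (cust_id=3): no match → kept, t2 columns NULL.
- t1 row (cust_id=7): no match → kept, t2 columns NULL.
- t1 row (cust_id=7): no match → kept, t2 columns NULL.
- t1 row (cust_id=9): no match → kept, t2 columns NULL.
- t1 row (cust_id=9): no match → kept, t2 columns NULL.
- 5 row(s) from t2 found no t1 partner → padded with NULL.

(Bob, NULL, NULL, 5); (Bob, NULL, NULL, 9); (Eve, NULL, NULL, 9); (Heidi, NULL, NULL, 7); (Ivan, NULL, NULL, 3); (Pia, NULL, NULL, 7); (Yara, NULL, NULL, 7); (NULL, 2, 12, NULL); (NULL, 2, 33, NULL); (NULL, 2, 58, NULL); (NULL, 2, 84, NULL); (NULL, NULL, 66, NULL)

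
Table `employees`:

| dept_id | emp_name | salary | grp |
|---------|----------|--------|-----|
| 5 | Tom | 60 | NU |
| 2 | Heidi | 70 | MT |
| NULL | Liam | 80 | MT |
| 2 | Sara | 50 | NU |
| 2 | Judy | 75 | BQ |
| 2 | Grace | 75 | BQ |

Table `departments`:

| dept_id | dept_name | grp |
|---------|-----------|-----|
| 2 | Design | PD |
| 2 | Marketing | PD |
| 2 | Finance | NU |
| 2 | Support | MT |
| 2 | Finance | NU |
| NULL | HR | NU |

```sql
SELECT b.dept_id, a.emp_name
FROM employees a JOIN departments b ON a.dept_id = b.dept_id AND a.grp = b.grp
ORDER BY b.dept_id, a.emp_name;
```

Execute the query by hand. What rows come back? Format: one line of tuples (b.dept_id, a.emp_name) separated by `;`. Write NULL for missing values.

INNER JOIN keeps only pairs where the ON condition holds.
Matching on a.dept_id = b.dept_id AND a.grp = b.grp. A NULL in a compared column never satisfies the condition.
Matched pairs: 3.

(2, Heidi); (2, Sara); (2, Sara)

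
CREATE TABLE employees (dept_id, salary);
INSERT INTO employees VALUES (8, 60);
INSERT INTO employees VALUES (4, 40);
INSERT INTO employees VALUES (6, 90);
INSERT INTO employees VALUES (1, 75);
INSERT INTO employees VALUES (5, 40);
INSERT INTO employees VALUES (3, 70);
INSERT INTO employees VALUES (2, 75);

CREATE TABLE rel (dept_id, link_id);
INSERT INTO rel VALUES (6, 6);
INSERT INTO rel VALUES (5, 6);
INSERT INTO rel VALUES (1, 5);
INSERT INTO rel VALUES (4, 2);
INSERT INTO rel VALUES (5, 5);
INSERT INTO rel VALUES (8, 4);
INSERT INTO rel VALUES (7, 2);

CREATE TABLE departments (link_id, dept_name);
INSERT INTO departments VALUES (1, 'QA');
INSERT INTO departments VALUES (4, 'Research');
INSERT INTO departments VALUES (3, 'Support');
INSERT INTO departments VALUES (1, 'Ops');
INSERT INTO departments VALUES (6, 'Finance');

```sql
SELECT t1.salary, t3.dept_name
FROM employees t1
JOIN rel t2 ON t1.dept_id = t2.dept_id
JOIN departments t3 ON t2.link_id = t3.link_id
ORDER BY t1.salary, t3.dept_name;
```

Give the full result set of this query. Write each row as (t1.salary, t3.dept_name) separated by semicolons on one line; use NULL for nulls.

Evaluate left to right. First `employees t1 INNER JOIN rel t2` on dept_id: 6 row(s).
Then INNER JOIN `departments t3` on link_id: keep only rows whose t2.link_id appears in t3.

(40, Finance); (60, Research); (90, Finance)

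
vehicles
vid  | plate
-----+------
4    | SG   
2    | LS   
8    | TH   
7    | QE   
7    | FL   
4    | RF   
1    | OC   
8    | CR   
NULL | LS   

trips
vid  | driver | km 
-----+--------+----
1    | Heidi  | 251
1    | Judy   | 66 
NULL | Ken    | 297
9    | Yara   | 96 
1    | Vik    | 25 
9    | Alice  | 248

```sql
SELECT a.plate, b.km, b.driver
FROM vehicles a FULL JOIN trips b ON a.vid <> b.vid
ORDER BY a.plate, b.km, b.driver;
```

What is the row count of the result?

39

FULL OUTER JOIN keeps every row from both sides; unmatched rows get NULL for the other side's columns.
Matching on a.vid <> b.vid. A NULL in a compared column never satisfies the condition.
- vid=4: 5 matching b row(s), so 5 row(s) emitted.
- vid=2: 5 matching b row(s), so 5 row(s) emitted.
- vid=8: 5 matching b row(s), so 5 row(s) emitted.
- vid=7: 5 matching b row(s), so 5 row(s) emitted.
- vid=7: 5 matching b row(s), so 5 row(s) emitted.
- vid=4: 5 matching b row(s), so 5 row(s) emitted.
- vid=1: 2 matching b row(s), so 2 row(s) emitted.
- vid=8: 5 matching b row(s), so 5 row(s) emitted.
- vid=NULL: no b row matches, row kept with b columns NULL.
- 1 b row(s) had no a match → kept, a columns NULL.
Total: 37 matched + 2 padded = 39 rows.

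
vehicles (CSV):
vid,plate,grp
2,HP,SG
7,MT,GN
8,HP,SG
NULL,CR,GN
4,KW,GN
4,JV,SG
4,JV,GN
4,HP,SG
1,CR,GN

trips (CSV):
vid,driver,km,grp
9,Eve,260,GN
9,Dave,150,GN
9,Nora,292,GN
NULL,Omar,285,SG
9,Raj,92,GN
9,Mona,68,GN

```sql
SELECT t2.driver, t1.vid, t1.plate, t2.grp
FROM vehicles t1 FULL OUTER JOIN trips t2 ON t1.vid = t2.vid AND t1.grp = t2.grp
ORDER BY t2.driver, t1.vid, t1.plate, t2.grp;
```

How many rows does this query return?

15

FULL OUTER JOIN keeps every row from both sides; unmatched rows get NULL for the other side's columns.
Matching on t1.vid = t2.vid AND t1.grp = t2.grp. A NULL in a compared column never satisfies the condition.
Matched pairs: 0; unmatched t1 rows kept: 9; unmatched t2 rows kept: 6.
Total: 0 matched + 15 padded = 15 rows.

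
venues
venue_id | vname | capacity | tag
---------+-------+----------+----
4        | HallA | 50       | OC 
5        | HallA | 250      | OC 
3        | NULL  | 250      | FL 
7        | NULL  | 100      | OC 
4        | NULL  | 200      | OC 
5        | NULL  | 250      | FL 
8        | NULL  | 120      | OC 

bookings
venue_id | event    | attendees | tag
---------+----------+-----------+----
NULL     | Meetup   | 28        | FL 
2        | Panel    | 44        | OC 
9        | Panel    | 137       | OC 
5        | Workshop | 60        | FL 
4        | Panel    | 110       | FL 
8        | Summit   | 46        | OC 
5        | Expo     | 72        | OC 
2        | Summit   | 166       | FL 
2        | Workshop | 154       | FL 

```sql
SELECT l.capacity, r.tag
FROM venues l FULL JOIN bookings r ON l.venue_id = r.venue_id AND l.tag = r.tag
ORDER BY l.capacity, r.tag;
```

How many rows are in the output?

FULL OUTER JOIN keeps every row from both sides; unmatched rows get NULL for the other side's columns.
Matching on l.venue_id = r.venue_id AND l.tag = r.tag. A NULL in a compared column never satisfies the condition.
Matched pairs: 3; unmatched l rows kept: 4; unmatched r rows kept: 6.
Total: 3 matched + 10 padded = 13 rows.

13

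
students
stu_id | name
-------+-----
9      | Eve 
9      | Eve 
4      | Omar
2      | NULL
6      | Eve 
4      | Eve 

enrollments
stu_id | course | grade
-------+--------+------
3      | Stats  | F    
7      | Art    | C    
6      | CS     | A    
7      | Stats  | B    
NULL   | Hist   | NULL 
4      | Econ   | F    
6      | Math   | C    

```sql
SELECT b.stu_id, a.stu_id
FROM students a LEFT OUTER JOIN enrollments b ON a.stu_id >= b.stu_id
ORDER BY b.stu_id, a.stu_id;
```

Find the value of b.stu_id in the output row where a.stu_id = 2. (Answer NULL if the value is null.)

LEFT JOIN keeps every row from `students`; unmatched rows get NULL for `enrollments`'s columns.
Matching on a.stu_id >= b.stu_id. A NULL in a compared column never satisfies the condition.
- a (stu_id=9) pairs with 6 row(s) of b.
- a (stu_id=9) pairs with 6 row(s) of b.
- a (stu_id=4) pairs with 2 row(s) of b.
- a (stu_id=2) has no partner → padded with NULL.
- a (stu_id=6) pairs with 4 row(s) of b.
- a (stu_id=4) pairs with 2 row(s) of b.

NULL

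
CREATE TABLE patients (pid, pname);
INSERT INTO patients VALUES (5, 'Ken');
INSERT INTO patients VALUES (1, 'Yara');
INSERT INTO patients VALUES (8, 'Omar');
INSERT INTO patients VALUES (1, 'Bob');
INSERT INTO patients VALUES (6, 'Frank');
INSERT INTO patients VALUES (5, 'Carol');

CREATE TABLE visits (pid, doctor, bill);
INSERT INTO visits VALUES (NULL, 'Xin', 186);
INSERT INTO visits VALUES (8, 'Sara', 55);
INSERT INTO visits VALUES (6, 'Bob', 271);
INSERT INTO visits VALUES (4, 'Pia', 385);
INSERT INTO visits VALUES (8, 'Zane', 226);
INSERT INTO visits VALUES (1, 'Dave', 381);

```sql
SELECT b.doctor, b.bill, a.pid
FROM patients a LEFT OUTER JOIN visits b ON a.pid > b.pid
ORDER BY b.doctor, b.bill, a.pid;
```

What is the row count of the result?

LEFT JOIN keeps every row from `patients`; unmatched rows get NULL for `visits`'s columns.
Matching on a.pid > b.pid. A NULL in a compared column never satisfies the condition.
- a row (pid=5): matches 2 b row(s) → 2 output row(s).
- a row (pid=1): no match → kept, b columns NULL.
- a row (pid=8): matches 3 b row(s) → 3 output row(s).
- a row (pid=1): no match → kept, b columns NULL.
- a row (pid=6): matches 2 b row(s) → 2 output row(s).
- a row (pid=5): matches 2 b row(s) → 2 output row(s).
Total: 9 matched + 2 padded = 11 rows.

11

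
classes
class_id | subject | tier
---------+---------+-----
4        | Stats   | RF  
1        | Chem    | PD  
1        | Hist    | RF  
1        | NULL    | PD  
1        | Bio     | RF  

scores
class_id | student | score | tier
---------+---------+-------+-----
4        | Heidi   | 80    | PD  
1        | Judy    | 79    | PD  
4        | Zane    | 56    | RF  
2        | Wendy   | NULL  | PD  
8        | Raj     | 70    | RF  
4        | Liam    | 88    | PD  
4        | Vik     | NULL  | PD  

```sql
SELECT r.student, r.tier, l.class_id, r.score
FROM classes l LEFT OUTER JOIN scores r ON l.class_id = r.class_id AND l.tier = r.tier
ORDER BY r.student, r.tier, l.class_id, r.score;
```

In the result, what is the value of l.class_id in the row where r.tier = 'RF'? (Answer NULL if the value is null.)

4

LEFT JOIN keeps every row from `classes`; unmatched rows get NULL for `scores`'s columns.
Matching on l.class_id = r.class_id AND l.tier = r.tier.
- class_id=4, tier=RF: 1 matching r row(s), so 1 row(s) emitted.
- class_id=1, tier=PD: 1 matching r row(s), so 1 row(s) emitted.
- class_id=1, tier=RF: no r row matches, row kept with r columns NULL.
- class_id=1, tier=PD: 1 matching r row(s), so 1 row(s) emitted.
- class_id=1, tier=RF: no r row matches, row kept with r columns NULL.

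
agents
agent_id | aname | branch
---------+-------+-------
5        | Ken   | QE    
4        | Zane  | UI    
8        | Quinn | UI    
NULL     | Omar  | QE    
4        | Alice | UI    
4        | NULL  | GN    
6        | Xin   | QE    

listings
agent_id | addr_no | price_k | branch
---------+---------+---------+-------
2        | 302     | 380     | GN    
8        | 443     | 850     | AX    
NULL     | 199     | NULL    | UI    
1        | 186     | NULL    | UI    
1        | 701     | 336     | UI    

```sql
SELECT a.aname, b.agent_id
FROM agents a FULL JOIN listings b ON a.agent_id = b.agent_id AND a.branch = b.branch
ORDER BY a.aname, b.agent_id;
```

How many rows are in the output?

FULL OUTER JOIN keeps every row from both sides; unmatched rows get NULL for the other side's columns.
Matching on a.agent_id = b.agent_id AND a.branch = b.branch. A NULL in a compared column never satisfies the condition.
Matched pairs: 0; unmatched a rows kept: 7; unmatched b rows kept: 5.
Total: 0 matched + 12 padded = 12 rows.

12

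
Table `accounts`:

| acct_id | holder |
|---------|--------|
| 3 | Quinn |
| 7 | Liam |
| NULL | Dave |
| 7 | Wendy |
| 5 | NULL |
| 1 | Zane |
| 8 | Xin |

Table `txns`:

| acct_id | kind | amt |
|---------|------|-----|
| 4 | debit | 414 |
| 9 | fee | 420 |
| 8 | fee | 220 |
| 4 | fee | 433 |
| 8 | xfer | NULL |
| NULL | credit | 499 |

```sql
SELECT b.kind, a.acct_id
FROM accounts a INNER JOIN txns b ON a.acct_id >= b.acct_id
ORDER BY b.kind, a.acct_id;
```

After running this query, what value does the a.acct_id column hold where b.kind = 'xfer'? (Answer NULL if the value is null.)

8

INNER JOIN keeps only pairs where the ON condition holds.
Matching on a.acct_id >= b.acct_id. A NULL in a compared column never satisfies the condition.
- a (acct_id=3) has no partner → excluded.
- a (acct_id=7) pairs with 2 row(s) of b.
- a (acct_id=NULL) has no partner → excluded.
- a (acct_id=7) pairs with 2 row(s) of b.
- a (acct_id=5) pairs with 2 row(s) of b.
- a (acct_id=1) has no partner → excluded.
- a (acct_id=8) pairs with 4 row(s) of b.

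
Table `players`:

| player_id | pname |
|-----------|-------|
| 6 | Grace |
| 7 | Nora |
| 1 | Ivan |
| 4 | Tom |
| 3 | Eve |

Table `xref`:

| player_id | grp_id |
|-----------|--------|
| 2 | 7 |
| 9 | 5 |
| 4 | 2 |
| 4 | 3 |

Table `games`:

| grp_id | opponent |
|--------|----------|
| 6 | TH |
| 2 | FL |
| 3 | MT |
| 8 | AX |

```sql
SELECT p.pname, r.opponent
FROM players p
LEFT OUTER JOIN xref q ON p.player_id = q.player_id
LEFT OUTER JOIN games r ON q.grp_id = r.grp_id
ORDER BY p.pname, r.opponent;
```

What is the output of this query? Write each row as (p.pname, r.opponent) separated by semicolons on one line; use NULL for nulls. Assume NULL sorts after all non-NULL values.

Joins associate left-to-right: players LEFT JOIN xref on player_id gives 6 intermediate row(s).
Then LEFT JOIN `games r` on grp_id: each of those 6 rows is kept; rows whose q.grp_id has no match in r get NULL for r's columns.

(Eve, NULL); (Grace, NULL); (Ivan, NULL); (Nora, NULL); (Tom, FL); (Tom, MT)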